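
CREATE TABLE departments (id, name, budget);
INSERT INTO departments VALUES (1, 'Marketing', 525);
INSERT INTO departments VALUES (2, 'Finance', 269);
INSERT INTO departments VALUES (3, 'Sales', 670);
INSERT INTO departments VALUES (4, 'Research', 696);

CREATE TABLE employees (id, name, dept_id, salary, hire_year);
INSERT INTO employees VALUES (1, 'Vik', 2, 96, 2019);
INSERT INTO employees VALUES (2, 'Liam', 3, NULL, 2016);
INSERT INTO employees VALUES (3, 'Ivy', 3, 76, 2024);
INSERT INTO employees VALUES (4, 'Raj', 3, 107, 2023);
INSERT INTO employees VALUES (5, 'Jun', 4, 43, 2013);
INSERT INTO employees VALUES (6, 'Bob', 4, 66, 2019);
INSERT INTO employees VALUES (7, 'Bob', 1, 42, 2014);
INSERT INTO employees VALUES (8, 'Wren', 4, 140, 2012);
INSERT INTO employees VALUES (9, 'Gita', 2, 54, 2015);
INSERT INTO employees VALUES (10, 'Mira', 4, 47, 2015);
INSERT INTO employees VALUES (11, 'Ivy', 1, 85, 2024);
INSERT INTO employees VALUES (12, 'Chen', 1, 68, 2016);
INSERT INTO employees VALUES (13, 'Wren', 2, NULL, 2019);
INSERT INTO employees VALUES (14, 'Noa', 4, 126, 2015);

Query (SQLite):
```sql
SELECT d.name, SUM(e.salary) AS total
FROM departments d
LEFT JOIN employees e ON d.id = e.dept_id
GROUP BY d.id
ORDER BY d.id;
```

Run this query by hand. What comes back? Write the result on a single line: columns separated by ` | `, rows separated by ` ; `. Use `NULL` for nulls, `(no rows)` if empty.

Marketing | 195 ; Finance | 150 ; Sales | 183 ; Research | 422

LEFT JOIN keeps every departments row; unmatched ones get NULL for employees columns.
Group by departments.id and compute SUM(e.salary). SUM over an all-NULL group is NULL.
  1: ids {7, 11, 12} → SUM(e.salary)=195
  2: ids {1, 9, 13} → SUM(e.salary)=150
  3: ids {2, 3, 4} → SUM(e.salary)=183
  4: ids {5, 6, 8, 10, 14} → SUM(e.salary)=422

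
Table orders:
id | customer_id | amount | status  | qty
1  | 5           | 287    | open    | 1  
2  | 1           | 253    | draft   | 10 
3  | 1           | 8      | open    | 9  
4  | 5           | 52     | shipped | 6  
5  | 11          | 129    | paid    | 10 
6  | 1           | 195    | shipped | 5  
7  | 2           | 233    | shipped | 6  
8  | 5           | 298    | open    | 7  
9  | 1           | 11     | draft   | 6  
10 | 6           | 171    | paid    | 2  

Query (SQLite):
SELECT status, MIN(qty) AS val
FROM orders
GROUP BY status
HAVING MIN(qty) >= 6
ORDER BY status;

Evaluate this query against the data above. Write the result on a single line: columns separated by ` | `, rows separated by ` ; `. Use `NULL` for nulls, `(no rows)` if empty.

Partition orders by status; compute MIN(qty) within each group.
HAVING: keep groups where MIN(qty) >= 6.
  draft: ids {2, 9} → MIN(qty)=6
  open: ids {1, 3, 8} → MIN(qty)=1
  paid: ids {5, 10} → MIN(qty)=2
  shipped: ids {4, 6, 7} → MIN(qty)=5

draft | 6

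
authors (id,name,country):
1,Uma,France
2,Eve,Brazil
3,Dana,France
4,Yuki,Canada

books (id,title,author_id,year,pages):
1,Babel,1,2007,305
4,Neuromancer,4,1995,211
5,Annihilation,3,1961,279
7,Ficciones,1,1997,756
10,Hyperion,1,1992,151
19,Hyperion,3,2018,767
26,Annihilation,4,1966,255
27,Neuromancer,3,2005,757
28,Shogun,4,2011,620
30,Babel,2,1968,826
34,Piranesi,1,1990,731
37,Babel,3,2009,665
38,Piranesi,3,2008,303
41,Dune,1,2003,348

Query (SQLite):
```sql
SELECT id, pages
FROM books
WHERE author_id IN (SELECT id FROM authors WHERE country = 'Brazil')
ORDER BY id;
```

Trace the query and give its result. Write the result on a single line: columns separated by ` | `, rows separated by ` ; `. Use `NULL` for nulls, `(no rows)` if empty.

30 | 826

Inner query: authors.id where country = 'Brazil'.
Outer: keep books rows whose author_id is in that set.
Inner query → {2}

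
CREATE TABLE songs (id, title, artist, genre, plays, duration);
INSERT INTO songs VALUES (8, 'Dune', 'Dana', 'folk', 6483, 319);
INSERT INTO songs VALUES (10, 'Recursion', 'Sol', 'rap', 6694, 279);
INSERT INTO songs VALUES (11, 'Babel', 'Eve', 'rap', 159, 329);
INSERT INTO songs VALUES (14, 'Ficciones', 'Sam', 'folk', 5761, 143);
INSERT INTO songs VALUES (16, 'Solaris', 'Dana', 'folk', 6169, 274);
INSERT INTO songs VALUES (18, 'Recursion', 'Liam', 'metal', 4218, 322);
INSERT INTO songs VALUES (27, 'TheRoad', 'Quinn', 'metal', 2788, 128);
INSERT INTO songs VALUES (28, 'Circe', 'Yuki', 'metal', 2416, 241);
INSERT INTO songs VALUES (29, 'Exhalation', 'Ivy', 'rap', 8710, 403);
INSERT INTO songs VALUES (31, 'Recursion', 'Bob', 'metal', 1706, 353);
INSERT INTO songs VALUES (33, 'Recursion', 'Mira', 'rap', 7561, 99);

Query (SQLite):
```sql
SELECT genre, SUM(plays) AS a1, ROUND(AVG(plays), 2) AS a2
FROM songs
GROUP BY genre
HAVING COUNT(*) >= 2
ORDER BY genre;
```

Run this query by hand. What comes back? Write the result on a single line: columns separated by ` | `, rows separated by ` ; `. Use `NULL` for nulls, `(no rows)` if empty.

Group songs by genre.
Per group compute: SUM(plays), ROUND(AVG(plays), 2).
HAVING: drop groups with fewer than 2 rows.
  folk: ids {8, 14, 16} → SUM(plays)=18413, ROUND(AVG(plays), 2)=6137.67
  metal: ids {18, 27, 28, 31} → SUM(plays)=11128, ROUND(AVG(plays), 2)=2782
  rap: ids {10, 11, 29, 33} → SUM(plays)=23124, ROUND(AVG(plays), 2)=5781

folk | 18413 | 6137.67 ; metal | 11128 | 2782 ; rap | 23124 | 5781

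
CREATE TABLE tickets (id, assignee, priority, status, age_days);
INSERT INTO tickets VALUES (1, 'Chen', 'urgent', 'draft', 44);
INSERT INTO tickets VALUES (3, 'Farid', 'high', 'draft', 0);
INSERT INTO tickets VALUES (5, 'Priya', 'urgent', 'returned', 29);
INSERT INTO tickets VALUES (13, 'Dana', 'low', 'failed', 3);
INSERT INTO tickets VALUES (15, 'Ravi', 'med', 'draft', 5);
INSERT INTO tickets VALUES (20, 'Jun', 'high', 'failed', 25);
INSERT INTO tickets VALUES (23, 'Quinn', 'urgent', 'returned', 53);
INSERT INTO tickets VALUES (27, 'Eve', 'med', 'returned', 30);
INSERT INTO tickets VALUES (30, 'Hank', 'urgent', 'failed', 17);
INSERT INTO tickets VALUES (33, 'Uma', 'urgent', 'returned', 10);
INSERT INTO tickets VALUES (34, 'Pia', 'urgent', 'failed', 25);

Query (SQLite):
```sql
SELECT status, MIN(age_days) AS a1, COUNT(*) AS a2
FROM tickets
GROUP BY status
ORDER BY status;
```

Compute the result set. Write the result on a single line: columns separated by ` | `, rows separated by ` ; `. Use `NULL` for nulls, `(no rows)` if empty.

Group tickets by status.
Per group compute: MIN(age_days), COUNT(*).
  draft: ids {1, 3, 15} → MIN(age_days)=0, COUNT(*)=3
  failed: ids {13, 20, 30, 34} → MIN(age_days)=3, COUNT(*)=4
  returned: ids {5, 23, 27, 33} → MIN(age_days)=10, COUNT(*)=4

draft | 0 | 3 ; failed | 3 | 4 ; returned | 10 | 4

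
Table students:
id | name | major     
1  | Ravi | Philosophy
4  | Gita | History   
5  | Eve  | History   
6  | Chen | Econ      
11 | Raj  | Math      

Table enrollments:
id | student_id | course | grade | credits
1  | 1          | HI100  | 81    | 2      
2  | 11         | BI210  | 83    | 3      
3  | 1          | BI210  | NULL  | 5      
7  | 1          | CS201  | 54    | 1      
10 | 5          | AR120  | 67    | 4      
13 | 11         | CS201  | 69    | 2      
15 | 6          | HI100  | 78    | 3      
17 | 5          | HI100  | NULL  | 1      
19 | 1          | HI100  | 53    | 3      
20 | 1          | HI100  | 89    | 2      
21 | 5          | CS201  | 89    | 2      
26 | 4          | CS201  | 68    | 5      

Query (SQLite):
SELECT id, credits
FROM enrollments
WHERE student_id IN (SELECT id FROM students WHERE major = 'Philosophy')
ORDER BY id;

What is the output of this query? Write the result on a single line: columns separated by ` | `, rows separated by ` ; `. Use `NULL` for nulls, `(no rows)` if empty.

1 | 2 ; 3 | 5 ; 7 | 1 ; 19 | 3 ; 20 | 2

Inner query: students.id where major = 'Philosophy'.
Outer: keep enrollments rows whose student_id is in that set.
Inner query → {1}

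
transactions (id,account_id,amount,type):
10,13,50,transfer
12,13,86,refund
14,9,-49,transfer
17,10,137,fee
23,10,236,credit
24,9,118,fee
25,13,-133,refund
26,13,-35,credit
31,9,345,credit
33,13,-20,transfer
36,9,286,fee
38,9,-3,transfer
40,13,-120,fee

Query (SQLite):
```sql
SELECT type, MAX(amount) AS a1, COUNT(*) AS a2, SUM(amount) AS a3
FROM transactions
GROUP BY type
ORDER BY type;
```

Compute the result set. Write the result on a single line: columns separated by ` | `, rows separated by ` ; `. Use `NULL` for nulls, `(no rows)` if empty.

Group transactions by type.
Per group compute: MAX(amount), COUNT(*), SUM(amount).
  credit: ids {23, 26, 31} → MAX(amount)=345, COUNT(*)=3, SUM(amount)=546
  fee: ids {17, 24, 36, 40} → MAX(amount)=286, COUNT(*)=4, SUM(amount)=421
  refund: ids {12, 25} → MAX(amount)=86, COUNT(*)=2, SUM(amount)=-47
  transfer: ids {10, 14, 33, 38} → MAX(amount)=50, COUNT(*)=4, SUM(amount)=-22

credit | 345 | 3 | 546 ; fee | 286 | 4 | 421 ; refund | 86 | 2 | -47 ; transfer | 50 | 4 | -22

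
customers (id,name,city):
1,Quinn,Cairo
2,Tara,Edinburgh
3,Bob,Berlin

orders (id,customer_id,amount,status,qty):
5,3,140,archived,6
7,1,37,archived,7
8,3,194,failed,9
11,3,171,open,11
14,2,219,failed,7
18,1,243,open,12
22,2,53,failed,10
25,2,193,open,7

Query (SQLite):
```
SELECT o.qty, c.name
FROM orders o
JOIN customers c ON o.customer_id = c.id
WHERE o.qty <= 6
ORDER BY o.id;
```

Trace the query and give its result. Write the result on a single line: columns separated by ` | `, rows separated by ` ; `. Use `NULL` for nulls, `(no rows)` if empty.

6 | Bob

Each orders row matches the customers row where customer_id = customers.id.
Then keep rows with o.qty <= 6.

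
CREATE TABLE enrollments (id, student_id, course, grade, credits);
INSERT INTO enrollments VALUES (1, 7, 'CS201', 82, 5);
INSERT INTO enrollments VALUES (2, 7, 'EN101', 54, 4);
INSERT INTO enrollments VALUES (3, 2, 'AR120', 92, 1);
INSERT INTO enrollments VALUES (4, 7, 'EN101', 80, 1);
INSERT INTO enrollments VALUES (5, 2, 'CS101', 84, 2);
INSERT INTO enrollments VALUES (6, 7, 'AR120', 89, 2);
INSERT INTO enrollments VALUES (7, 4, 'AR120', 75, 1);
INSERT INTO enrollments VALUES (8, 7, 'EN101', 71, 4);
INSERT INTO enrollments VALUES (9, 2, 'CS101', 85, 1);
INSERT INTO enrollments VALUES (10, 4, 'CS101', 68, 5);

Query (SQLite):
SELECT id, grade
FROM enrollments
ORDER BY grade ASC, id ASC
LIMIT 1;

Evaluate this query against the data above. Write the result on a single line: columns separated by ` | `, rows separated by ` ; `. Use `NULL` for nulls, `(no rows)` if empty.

Sort by grade asc, tiebreak id asc: (54, id=2), (68, id=10), (71, id=8), (75, id=7) …. Take first 1.

2 | 54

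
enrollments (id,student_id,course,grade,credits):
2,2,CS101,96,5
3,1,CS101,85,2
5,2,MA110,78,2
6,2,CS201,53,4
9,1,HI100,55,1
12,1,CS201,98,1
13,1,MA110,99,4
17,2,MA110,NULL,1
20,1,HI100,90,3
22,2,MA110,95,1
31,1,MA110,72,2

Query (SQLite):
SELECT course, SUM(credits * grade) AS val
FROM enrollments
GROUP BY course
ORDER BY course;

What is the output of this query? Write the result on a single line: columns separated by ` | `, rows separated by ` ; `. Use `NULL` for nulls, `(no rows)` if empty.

For each row compute credits * grade.
Group by course; take SUM of the expression per group.
  CS101: ids {2, 3} → SUM(credits * grade)=650
  CS201: ids {6, 12} → SUM(credits * grade)=310
  HI100: ids {9, 20} → SUM(credits * grade)=325
  MA110: ids {5, 13, 17, 22, 31} → SUM(credits * grade)=791

CS101 | 650 ; CS201 | 310 ; HI100 | 325 ; MA110 | 791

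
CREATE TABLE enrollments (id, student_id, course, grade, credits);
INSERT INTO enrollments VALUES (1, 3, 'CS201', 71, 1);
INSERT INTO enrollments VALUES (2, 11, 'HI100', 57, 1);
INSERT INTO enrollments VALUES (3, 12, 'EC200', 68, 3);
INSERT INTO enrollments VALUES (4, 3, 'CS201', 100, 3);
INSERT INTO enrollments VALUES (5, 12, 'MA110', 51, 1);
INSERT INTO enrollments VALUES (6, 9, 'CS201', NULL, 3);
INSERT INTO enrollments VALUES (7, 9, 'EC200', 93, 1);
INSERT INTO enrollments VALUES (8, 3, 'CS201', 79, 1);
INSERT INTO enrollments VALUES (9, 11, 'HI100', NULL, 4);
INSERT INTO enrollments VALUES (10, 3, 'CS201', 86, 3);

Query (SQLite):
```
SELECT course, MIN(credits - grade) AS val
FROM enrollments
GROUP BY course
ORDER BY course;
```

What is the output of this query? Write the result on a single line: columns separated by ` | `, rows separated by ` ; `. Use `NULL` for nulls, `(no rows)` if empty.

For each row compute credits - grade.
Group by course; take MIN of the expression per group.
  CS201: ids {1, 4, 6, 8, 10} → MIN(credits - grade)=-97
  EC200: ids {3, 7} → MIN(credits - grade)=-92
  HI100: ids {2, 9} → MIN(credits - grade)=-56
  MA110: ids {5} → MIN(credits - grade)=-50

CS201 | -97 ; EC200 | -92 ; HI100 | -56 ; MA110 | -50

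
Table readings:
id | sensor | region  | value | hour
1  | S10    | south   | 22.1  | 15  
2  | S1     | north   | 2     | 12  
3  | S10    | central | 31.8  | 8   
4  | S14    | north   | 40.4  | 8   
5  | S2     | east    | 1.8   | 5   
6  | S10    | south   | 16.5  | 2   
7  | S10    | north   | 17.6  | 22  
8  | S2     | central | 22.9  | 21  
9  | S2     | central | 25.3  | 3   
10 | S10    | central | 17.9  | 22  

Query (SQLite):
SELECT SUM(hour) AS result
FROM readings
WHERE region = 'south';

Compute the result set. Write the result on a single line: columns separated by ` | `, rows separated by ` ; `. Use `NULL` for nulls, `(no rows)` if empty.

17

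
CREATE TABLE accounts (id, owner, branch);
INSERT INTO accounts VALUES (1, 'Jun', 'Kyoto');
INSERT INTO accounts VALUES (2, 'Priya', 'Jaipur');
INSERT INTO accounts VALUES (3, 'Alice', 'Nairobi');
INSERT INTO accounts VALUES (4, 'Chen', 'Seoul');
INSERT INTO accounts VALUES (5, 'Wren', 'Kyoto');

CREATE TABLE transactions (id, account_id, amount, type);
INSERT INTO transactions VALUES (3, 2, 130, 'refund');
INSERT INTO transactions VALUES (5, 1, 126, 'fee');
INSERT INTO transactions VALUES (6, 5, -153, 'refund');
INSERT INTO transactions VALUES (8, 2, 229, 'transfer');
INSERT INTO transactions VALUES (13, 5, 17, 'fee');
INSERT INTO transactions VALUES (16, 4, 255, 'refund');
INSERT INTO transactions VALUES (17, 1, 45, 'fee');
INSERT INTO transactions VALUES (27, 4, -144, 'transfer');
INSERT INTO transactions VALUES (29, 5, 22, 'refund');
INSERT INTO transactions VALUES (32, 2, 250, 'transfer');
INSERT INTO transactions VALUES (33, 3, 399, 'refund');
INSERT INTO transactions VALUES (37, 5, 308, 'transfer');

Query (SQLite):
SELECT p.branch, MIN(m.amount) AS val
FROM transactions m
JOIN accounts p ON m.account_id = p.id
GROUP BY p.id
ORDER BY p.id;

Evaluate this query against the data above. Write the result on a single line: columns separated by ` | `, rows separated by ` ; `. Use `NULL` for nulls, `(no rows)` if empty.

Kyoto | 45 ; Jaipur | 130 ; Nairobi | 399 ; Seoul | -144 ; Kyoto | -153

Join each transactions row to its accounts via account_id.
Group joined rows by accounts.id; compute MIN(m.amount) per group.
  1: ids {5, 17} → MIN(m.amount)=45
  2: ids {3, 8, 32} → MIN(m.amount)=130
  3: ids {33} → MIN(m.amount)=399
  4: ids {16, 27} → MIN(m.amount)=-144
  5: ids {6, 13, 29, 37} → MIN(m.amount)=-153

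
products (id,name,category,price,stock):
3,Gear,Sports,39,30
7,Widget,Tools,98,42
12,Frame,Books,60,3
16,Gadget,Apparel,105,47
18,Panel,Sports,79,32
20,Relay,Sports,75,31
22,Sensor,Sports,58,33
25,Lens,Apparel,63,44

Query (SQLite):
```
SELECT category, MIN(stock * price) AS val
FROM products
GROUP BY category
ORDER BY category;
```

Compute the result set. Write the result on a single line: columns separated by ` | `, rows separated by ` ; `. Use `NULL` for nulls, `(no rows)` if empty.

Apparel | 2772 ; Books | 180 ; Sports | 1170 ; Tools | 4116

For each row compute stock * price.
Group by category; take MIN of the expression per group.
  Apparel: ids {16, 25} → MIN(stock * price)=2772
  Books: ids {12} → MIN(stock * price)=180
  Sports: ids {3, 18, 20, 22} → MIN(stock * price)=1170
  Tools: ids {7} → MIN(stock * price)=4116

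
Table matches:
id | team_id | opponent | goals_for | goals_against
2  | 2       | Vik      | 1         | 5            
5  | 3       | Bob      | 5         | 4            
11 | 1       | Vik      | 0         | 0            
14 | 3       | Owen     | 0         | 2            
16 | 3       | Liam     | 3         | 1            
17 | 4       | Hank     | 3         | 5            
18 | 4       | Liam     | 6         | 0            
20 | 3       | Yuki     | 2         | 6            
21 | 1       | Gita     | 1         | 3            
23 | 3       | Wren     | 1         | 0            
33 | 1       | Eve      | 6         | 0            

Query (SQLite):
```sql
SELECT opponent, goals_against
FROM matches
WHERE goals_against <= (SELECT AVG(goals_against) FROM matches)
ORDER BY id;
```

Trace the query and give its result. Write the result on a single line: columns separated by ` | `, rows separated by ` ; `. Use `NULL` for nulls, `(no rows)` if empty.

Scalar subquery: AVG(goals_against) over all matches rows = 2.363636 (≈; comparison uses full precision).
Keep rows where goals_against <= that value.

Vik | 0 ; Owen | 2 ; Liam | 1 ; Liam | 0 ; Wren | 0 ; Eve | 0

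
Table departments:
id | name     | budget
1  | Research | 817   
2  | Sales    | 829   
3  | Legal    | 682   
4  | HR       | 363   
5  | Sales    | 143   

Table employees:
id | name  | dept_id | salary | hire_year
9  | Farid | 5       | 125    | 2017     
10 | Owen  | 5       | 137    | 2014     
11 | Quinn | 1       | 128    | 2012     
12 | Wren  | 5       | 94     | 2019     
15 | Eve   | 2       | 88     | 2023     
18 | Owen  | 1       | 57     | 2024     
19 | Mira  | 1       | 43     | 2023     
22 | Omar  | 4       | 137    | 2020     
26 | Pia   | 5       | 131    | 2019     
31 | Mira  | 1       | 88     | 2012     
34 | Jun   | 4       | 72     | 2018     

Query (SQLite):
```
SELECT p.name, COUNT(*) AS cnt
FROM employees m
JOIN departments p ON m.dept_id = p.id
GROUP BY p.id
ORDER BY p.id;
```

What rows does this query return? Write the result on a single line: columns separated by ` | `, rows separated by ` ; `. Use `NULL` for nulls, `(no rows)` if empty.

Research | 4 ; Sales | 1 ; HR | 2 ; Sales | 4

Join each employees row to its departments via dept_id.
Group joined rows by departments.id; compute COUNT(*) per group.
  1: ids {11, 18, 19, 31} → COUNT(*)=4
  2: ids {15} → COUNT(*)=1
  4: ids {22, 34} → COUNT(*)=2
  5: ids {9, 10, 12, 26} → COUNT(*)=4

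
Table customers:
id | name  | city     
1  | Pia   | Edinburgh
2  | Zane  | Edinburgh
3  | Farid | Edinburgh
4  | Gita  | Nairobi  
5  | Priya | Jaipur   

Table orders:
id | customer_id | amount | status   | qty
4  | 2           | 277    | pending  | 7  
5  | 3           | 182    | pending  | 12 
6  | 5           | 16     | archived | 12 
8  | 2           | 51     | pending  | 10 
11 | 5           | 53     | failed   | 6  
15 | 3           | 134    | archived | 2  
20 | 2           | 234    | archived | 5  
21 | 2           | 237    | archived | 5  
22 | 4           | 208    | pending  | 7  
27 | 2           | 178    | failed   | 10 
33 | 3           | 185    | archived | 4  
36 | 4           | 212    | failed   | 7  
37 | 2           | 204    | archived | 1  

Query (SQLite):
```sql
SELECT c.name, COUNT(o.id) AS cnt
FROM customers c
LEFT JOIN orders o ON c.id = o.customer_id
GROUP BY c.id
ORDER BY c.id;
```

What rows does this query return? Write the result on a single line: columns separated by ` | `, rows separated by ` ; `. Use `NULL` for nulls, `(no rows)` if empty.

LEFT JOIN keeps every customers row; unmatched ones get NULL for orders columns.
Group by customers.id and compute COUNT(o.id). COUNT(col) of an all-NULL group is 0.
  1: ids {—} → COUNT(o.id)=0
  2: ids {4, 8, 20, 21, 27, 37} → COUNT(o.id)=6
  3: ids {5, 15, 33} → COUNT(o.id)=3
  4: ids {22, 36} → COUNT(o.id)=2
  5: ids {6, 11} → COUNT(o.id)=2

Pia | 0 ; Zane | 6 ; Farid | 3 ; Gita | 2 ; Priya | 2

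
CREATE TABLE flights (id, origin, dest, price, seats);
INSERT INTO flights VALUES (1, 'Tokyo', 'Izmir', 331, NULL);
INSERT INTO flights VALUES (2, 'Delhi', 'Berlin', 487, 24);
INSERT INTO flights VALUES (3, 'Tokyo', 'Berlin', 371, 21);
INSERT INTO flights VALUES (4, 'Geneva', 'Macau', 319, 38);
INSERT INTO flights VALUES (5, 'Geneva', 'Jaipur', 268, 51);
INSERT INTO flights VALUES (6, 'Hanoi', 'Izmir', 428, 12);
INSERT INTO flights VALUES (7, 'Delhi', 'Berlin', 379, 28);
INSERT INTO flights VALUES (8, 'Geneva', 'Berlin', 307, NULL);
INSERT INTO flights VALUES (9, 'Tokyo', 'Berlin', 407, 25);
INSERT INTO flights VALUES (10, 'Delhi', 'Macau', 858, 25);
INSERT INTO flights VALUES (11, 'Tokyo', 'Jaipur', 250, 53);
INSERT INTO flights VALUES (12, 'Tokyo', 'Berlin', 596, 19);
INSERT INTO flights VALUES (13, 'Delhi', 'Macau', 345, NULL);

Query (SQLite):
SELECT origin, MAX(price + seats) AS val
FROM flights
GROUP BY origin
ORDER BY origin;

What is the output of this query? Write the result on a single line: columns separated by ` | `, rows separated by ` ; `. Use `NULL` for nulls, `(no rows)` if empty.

For each row compute price + seats.
Group by origin; take MAX of the expression per group.
  Delhi: ids {2, 7, 10, 13} → MAX(price + seats)=883
  Geneva: ids {4, 5, 8} → MAX(price + seats)=357
  Hanoi: ids {6} → MAX(price + seats)=440
  Tokyo: ids {1, 3, 9, 11, 12} → MAX(price + seats)=615

Delhi | 883 ; Geneva | 357 ; Hanoi | 440 ; Tokyo | 615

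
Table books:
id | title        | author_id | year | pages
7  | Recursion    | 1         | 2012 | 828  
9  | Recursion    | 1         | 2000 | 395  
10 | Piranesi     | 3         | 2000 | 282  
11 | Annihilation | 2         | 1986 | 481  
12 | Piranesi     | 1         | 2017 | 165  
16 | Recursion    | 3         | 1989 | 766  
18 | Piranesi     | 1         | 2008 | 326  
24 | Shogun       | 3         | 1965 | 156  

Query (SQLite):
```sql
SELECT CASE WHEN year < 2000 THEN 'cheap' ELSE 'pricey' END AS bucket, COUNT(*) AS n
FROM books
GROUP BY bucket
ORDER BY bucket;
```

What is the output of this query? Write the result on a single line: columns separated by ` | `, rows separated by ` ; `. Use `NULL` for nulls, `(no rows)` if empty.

cheap | 3 ; pricey | 5

Bucket rows by year < 2000 → 'cheap' else 'pricey'; count each bucket.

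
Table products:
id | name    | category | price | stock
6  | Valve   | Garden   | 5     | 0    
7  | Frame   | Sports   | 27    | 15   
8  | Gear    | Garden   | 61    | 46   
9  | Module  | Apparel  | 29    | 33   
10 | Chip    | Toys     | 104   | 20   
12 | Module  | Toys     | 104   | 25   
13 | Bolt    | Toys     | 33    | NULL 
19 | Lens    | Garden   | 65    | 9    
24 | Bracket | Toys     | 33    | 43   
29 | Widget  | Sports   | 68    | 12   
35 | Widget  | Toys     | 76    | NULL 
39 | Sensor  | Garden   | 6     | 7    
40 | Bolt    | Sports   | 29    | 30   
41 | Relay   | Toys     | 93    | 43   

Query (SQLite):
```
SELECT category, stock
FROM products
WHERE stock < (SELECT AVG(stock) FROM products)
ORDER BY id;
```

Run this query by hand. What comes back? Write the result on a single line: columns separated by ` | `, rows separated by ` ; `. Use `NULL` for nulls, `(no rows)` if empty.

Scalar subquery: AVG(stock) over all products rows = 23.583333 (≈; comparison uses full precision).
Keep rows where stock < that value.

Garden | 0 ; Sports | 15 ; Toys | 20 ; Garden | 9 ; Sports | 12 ; Garden | 7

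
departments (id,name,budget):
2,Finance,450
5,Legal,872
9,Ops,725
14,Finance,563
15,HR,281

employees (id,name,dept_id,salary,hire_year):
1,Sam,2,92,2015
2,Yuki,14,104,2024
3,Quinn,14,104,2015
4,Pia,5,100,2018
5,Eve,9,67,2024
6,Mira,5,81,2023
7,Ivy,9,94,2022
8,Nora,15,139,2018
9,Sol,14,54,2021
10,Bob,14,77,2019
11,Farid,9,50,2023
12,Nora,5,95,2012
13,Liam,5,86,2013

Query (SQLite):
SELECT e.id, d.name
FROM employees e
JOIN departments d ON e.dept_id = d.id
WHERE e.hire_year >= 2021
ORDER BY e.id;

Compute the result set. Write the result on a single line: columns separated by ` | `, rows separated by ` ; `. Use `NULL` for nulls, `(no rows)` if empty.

Each employees row matches the departments row where dept_id = departments.id.
Then keep rows with e.hire_year >= 2021.

2 | Finance ; 5 | Ops ; 6 | Legal ; 7 | Ops ; 9 | Finance ; 11 | Ops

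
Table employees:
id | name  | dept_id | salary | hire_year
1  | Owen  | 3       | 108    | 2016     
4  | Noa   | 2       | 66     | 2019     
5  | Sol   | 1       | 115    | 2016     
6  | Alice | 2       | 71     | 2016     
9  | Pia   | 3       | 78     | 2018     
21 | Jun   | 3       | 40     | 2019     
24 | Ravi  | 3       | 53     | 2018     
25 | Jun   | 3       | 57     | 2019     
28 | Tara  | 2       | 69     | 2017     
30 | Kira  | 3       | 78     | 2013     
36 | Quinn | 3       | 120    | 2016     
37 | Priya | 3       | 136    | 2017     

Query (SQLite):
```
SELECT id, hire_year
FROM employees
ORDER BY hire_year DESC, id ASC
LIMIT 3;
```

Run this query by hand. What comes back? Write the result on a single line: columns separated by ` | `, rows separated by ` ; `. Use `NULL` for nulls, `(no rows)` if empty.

4 | 2019 ; 21 | 2019 ; 25 | 2019

Sort by hire_year desc, tiebreak id asc: (2019, id=4), (2019, id=21), (2019, id=25), (2018, id=9), (2018, id=24), (2017, id=28) …. Take first 3.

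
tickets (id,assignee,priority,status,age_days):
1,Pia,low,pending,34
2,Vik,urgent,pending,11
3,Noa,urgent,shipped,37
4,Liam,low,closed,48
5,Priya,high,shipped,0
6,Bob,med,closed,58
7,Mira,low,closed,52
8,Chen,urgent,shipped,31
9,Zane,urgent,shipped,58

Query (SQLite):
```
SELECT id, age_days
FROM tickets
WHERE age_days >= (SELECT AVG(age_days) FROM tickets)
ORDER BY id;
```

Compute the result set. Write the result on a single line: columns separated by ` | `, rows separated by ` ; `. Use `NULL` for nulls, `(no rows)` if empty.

Scalar subquery: AVG(age_days) over all tickets rows = 36.555556 (≈; comparison uses full precision).
Keep rows where age_days >= that value.

3 | 37 ; 4 | 48 ; 6 | 58 ; 7 | 52 ; 9 | 58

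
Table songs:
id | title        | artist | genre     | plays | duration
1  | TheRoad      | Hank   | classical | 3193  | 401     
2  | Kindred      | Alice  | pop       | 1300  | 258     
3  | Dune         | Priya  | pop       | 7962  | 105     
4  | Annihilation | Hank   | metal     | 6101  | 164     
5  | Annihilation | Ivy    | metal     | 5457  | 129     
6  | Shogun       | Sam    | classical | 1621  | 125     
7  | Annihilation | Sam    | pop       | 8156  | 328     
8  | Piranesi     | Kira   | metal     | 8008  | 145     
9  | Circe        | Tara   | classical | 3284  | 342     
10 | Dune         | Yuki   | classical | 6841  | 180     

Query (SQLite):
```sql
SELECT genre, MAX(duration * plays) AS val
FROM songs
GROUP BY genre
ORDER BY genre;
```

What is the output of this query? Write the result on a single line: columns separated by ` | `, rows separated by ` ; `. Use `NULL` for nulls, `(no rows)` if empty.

classical | 1280393 ; metal | 1161160 ; pop | 2675168

For each row compute duration * plays.
Group by genre; take MAX of the expression per group.
  classical: ids {1, 6, 9, 10} → MAX(duration * plays)=1280393
  metal: ids {4, 5, 8} → MAX(duration * plays)=1161160
  pop: ids {2, 3, 7} → MAX(duration * plays)=2675168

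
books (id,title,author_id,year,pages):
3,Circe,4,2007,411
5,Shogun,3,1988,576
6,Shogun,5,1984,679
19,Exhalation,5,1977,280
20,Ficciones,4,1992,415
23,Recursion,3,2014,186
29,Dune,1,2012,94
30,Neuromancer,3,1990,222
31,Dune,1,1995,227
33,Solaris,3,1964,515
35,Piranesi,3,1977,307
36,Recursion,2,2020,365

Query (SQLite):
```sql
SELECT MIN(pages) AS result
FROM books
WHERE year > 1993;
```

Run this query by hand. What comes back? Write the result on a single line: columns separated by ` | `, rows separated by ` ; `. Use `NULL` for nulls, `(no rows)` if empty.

Rows where year > 1993 → pages values: [411, 186, 94, 227, 365].
MIN of non-NULL values = 94.

94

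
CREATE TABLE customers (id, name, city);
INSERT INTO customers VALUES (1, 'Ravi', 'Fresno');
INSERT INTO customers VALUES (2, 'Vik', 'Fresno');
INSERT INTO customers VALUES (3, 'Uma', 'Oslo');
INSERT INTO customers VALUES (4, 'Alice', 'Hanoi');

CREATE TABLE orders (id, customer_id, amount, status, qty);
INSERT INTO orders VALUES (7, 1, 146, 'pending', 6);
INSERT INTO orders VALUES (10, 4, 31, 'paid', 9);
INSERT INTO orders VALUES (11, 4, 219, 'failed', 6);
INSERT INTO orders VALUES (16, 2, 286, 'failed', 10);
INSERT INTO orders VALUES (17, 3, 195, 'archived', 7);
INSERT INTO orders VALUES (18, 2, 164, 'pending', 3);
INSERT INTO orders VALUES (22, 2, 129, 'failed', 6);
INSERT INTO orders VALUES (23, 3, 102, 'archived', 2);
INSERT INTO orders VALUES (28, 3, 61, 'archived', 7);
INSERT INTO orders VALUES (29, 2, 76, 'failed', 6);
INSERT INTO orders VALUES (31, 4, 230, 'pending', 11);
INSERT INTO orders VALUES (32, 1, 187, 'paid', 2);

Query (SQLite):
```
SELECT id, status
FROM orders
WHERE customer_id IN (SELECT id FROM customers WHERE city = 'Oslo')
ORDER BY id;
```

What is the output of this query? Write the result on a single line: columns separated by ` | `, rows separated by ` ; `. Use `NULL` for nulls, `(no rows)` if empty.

Inner query: customers.id where city = 'Oslo'.
Outer: keep orders rows whose customer_id is in that set.
Inner query → {3}

17 | archived ; 23 | archived ; 28 | archived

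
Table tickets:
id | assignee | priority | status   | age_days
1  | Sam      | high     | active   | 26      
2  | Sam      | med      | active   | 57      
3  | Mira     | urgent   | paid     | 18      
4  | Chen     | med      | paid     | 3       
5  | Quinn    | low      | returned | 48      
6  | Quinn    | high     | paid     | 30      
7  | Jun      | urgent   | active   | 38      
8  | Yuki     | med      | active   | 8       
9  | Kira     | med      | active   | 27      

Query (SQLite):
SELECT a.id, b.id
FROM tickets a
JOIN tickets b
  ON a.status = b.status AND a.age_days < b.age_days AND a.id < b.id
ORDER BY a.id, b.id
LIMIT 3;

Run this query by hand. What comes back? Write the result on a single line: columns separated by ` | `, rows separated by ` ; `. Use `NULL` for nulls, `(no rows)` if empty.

Pairs (a,b) with same status, a.age_days < b.age_days, a.id < b.id.
status groups: active:{1,2,7,8,9} paid:{3,4,6} returned:{5}
Ordered by (a.id, b.id); first 3.

1 | 2 ; 1 | 7 ; 1 | 9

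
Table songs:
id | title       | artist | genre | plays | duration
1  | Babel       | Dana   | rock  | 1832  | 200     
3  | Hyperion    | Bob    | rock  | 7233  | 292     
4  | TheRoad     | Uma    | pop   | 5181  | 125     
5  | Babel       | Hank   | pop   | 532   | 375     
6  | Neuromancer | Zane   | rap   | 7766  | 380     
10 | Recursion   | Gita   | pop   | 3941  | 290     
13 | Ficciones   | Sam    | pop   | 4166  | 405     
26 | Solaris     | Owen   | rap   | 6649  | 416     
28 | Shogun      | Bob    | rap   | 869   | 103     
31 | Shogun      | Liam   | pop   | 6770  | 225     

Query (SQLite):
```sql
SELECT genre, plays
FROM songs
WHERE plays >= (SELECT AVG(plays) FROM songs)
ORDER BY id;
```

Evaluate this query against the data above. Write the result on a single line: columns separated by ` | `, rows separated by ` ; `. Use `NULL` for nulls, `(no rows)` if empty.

rock | 7233 ; pop | 5181 ; rap | 7766 ; rap | 6649 ; pop | 6770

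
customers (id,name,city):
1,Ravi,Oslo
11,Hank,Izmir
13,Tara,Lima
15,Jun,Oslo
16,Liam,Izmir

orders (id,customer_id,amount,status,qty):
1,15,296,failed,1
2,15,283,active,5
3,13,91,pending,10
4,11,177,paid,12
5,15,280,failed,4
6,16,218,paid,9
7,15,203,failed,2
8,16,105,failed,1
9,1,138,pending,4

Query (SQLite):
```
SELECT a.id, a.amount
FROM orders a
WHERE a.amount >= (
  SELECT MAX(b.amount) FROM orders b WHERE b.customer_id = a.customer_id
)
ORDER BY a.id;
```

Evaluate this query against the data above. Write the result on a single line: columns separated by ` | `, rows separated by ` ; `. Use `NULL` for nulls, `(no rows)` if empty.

For each orders row a, compute MAX(amount) over rows sharing a.customer_id.
Keep row a if a.amount >= that per-group MAX.
  customer_id=1: MAX(amount) = 138
  customer_id=11: MAX(amount) = 177
  customer_id=13: MAX(amount) = 91
  customer_id=15: MAX(amount) = 296
  customer_id=16: MAX(amount) = 218

1 | 296 ; 3 | 91 ; 4 | 177 ; 6 | 218 ; 9 | 138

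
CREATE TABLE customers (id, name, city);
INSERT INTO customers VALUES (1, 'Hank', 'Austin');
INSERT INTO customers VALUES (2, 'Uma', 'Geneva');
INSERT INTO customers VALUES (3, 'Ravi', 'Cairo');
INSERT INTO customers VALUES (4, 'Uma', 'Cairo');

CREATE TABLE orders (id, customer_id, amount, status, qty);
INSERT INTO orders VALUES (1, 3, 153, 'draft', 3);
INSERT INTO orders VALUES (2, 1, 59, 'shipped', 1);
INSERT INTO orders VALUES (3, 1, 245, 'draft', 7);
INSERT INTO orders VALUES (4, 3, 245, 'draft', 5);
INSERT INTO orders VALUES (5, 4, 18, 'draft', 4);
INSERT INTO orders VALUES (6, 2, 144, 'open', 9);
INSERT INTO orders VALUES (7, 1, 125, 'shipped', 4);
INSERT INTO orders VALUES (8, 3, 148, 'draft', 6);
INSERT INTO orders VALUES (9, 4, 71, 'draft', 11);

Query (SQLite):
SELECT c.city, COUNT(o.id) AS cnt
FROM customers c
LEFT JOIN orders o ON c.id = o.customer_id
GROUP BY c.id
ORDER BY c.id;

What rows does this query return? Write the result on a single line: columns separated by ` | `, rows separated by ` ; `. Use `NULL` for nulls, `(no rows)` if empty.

Austin | 3 ; Geneva | 1 ; Cairo | 3 ; Cairo | 2

LEFT JOIN keeps every customers row; unmatched ones get NULL for orders columns.
Group by customers.id and compute COUNT(o.id). COUNT(col) of an all-NULL group is 0.
  1: ids {2, 3, 7} → COUNT(o.id)=3
  2: ids {6} → COUNT(o.id)=1
  3: ids {1, 4, 8} → COUNT(o.id)=3
  4: ids {5, 9} → COUNT(o.id)=2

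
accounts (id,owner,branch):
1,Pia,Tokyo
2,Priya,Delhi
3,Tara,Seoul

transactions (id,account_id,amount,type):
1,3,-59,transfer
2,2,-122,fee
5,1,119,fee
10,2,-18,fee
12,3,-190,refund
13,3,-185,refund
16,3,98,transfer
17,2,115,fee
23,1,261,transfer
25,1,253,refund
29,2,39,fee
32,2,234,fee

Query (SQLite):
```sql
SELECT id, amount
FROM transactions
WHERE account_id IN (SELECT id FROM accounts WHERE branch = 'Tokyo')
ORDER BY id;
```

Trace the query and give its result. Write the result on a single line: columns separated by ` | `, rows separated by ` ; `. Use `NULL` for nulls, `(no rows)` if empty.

5 | 119 ; 23 | 261 ; 25 | 253

Inner query: accounts.id where branch = 'Tokyo'.
Outer: keep transactions rows whose account_id is in that set.
Inner query → {1}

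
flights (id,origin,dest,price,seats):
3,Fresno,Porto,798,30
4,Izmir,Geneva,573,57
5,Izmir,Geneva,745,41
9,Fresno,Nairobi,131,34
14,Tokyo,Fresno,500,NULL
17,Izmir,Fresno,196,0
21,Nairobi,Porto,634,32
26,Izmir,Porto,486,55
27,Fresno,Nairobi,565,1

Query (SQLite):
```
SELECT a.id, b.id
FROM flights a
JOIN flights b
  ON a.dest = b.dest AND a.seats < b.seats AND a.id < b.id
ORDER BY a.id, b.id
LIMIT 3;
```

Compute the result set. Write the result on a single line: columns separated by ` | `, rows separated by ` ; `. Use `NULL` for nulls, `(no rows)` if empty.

3 | 21 ; 3 | 26 ; 21 | 26

Pairs (a,b) with same dest, a.seats < b.seats, a.id < b.id.
dest groups: Fresno:{14,17} Geneva:{4,5} Nairobi:{9,27} Porto:{3,21,26}
Ordered by (a.id, b.id); first 3.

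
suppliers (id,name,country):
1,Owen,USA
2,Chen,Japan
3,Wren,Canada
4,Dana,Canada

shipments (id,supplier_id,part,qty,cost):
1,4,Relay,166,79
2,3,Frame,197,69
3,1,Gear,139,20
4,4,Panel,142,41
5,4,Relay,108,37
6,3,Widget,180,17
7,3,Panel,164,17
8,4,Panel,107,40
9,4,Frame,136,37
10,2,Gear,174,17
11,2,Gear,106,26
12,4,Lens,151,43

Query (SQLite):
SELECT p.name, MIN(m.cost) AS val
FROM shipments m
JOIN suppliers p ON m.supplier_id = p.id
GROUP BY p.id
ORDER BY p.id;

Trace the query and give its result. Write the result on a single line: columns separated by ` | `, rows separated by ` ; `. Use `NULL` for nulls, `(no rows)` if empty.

Owen | 20 ; Chen | 17 ; Wren | 17 ; Dana | 37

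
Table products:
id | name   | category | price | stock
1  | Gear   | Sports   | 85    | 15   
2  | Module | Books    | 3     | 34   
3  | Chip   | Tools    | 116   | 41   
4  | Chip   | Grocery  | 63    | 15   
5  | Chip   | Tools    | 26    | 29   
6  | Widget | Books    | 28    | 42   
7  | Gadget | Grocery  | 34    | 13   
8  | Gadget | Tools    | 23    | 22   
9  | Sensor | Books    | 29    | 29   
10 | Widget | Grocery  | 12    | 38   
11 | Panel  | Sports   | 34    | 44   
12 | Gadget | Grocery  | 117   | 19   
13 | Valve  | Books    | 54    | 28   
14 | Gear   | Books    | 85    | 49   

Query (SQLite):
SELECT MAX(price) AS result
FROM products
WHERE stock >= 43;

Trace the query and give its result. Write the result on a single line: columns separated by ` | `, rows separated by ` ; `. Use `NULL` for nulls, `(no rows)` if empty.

Rows where stock >= 43 → price values: [34, 85].
MAX of non-NULL values = 85.

85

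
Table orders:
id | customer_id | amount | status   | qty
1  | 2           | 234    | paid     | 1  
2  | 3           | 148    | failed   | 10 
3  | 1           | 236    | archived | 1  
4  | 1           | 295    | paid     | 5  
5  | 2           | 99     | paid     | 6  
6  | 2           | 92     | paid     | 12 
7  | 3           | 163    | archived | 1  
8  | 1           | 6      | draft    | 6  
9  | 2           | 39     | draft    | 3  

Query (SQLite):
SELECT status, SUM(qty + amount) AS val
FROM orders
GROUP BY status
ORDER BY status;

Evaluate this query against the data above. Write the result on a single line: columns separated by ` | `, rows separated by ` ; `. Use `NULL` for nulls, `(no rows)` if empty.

For each row compute qty + amount.
Group by status; take SUM of the expression per group.
  archived: ids {3, 7} → SUM(qty + amount)=401
  draft: ids {8, 9} → SUM(qty + amount)=54
  failed: ids {2} → SUM(qty + amount)=158
  paid: ids {1, 4, 5, 6} → SUM(qty + amount)=744

archived | 401 ; draft | 54 ; failed | 158 ; paid | 744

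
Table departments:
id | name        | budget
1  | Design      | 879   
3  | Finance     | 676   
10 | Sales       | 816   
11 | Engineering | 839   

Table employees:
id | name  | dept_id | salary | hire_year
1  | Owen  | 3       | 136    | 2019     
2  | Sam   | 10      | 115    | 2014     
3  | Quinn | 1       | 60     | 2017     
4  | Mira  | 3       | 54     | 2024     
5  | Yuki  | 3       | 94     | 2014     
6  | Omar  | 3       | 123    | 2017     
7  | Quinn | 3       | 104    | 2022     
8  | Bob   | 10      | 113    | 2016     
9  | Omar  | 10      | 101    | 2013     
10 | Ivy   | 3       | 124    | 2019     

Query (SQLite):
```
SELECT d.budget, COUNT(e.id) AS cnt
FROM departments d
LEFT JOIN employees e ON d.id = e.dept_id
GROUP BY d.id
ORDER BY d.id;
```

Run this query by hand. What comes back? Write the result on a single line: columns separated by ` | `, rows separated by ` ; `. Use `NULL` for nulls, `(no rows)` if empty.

879 | 1 ; 676 | 6 ; 816 | 3 ; 839 | 0

LEFT JOIN keeps every departments row; unmatched ones get NULL for employees columns.
Group by departments.id and compute COUNT(e.id). COUNT(col) of an all-NULL group is 0.
  1: ids {3} → COUNT(e.id)=1
  3: ids {1, 4, 5, 6, 7, 10} → COUNT(e.id)=6
  10: ids {2, 8, 9} → COUNT(e.id)=3
  11: ids {—} → COUNT(e.id)=0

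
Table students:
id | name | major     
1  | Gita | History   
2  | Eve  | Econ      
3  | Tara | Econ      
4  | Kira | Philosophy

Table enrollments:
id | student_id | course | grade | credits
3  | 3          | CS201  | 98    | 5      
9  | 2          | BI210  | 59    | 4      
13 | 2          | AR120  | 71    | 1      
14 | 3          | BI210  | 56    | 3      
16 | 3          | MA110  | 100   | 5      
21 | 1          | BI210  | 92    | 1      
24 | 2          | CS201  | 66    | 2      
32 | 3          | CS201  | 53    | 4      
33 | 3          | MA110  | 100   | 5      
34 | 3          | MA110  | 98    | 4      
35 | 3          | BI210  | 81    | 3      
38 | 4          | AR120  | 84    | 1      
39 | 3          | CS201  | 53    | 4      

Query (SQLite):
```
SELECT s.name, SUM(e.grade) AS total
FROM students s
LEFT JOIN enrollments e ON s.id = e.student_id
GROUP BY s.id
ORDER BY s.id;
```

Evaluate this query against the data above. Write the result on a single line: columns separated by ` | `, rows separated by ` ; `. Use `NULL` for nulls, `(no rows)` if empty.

Gita | 92 ; Eve | 196 ; Tara | 639 ; Kira | 84

LEFT JOIN keeps every students row; unmatched ones get NULL for enrollments columns.
Group by students.id and compute SUM(e.grade). SUM over an all-NULL group is NULL.
  1: ids {21} → SUM(e.grade)=92
  2: ids {9, 13, 24} → SUM(e.grade)=196
  3: ids {3, 14, 16, 32, 33, 34, 35, 39} → SUM(e.grade)=639
  4: ids {38} → SUM(e.grade)=84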